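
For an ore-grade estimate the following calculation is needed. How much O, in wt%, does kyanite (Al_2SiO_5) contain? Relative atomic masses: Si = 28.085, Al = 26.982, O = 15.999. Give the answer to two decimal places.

49.37 wt%

Formula mass = 2·26.982 + 1·28.085 + 5·15.999 = 162.044 g/mol, of which 79.995 g is O.
So O makes up 79.995/162.044 = 0.4937 of the mass, i.e. 49.37%.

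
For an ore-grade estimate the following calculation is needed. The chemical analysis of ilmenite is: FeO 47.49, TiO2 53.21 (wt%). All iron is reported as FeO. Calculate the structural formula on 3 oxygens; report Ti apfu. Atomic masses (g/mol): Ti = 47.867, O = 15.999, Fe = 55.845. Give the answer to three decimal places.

FeO: 47.49/71.844 = 0.66102 mol → 0.66102 mol Fe, 0.66102 mol O.
TiO2: 53.21/79.865 = 0.66625 mol → 0.66625 mol Ti, 1.33250 mol O.
Total oxygen = 1.99352 mol. Normalization factor = 3/1.99352 = 1.50488.
Ti per 3 O = 0.66625 × 1.50488 = 1.003.

1.003 Ti apfu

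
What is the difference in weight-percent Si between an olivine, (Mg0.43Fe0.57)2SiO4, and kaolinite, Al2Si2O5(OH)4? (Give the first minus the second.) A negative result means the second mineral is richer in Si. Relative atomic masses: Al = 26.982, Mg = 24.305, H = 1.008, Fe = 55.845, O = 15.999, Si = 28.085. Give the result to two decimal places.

Si in (Mg0.43Fe0.57)2SiO4: molar mass 176.647 g/mol; 1×28.085 = 28.085 g → 15.90 wt%.
Si in Al2Si2O5(OH)4: molar mass 258.157 g/mol; 2×28.085 = 56.170 g → 21.76 wt%.
Difference = 15.90 − 21.76 = -5.86 percentage points.

-5.86 percentage points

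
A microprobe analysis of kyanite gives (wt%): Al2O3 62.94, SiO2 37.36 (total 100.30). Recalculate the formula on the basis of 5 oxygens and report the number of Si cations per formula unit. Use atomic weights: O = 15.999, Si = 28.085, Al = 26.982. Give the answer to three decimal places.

62.94 wt% Al2O3 ÷ 101.961 g/mol = 0.61729 mol, giving 1.23458 Al and 1.85187 O.
37.36 wt% SiO2 ÷ 60.083 g/mol = 0.62181 mol, giving 0.62181 Si and 1.24362 O.
Oxygen sums to 3.09549; scaling by 5/3.09549 = 1.61525 puts the formula on 5 O.
Si: 0.62181 × 1.61525 = 1.004 atoms per formula unit.

1.004 Si apfu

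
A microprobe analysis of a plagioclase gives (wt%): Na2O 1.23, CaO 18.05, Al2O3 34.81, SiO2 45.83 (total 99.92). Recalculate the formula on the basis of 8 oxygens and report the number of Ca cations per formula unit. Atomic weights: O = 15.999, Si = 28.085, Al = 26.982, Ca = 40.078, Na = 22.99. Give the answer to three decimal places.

Na2O (M=61.979): mol = 0.01985; Na = 0.03970, O = 0.01985.
CaO (M=56.077): mol = 0.32188; Ca = 0.32188, O = 0.32188.
Al2O3 (M=101.961): mol = 0.34141; Al = 0.68282, O = 1.02423.
SiO2 (M=60.083): mol = 0.76278; Si = 0.76278, O = 1.52556.
ΣO = 2.89152; factor = 8/ΣO = 2.76671.
Ca apfu = 0.32188 × 2.76671 = 0.891.

0.891 Ca apfu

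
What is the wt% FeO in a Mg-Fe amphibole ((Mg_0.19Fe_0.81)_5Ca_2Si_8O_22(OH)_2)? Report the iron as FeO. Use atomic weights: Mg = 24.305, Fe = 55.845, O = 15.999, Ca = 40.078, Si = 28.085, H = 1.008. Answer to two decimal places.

30.95 wt%

M((Mg_0.19Fe_0.81)_5Ca_2Si_8O_22(OH)_2) = 940.090 g/mol; M(FeO) = 71.844 g/mol.
Moles FeO per formula unit = 4.05 Fe ÷ 1 = 4.0500.
FeO fraction = (4.0500 × 71.844) / 940.090 = 290.968/940.090 = 0.3095.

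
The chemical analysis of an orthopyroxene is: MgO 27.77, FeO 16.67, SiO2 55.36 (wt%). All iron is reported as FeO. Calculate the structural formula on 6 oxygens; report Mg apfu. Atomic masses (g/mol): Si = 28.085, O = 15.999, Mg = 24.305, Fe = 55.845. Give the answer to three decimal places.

1.496 Mg apfu

MgO (M=40.304): mol = 0.68901; Mg = 0.68901, O = 0.68901.
FeO (M=71.844): mol = 0.23203; Fe = 0.23203, O = 0.23203.
SiO2 (M=60.083): mol = 0.92139; Si = 0.92139, O = 1.84278.
ΣO = 2.76382; factor = 6/ΣO = 2.17091.
Mg apfu = 0.68901 × 2.17091 = 1.496.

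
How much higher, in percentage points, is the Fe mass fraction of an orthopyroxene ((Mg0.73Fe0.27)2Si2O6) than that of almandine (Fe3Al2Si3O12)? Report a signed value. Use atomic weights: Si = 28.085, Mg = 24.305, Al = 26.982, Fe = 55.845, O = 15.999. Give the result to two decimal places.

-19.81 percentage points

Fe in (Mg0.73Fe0.27)2Si2O6: molar mass 217.806 g/mol; 0.54×55.845 = 30.156 g → 13.85 wt%.
Fe in Fe3Al2Si3O12: molar mass 497.742 g/mol; 3×55.845 = 167.535 g → 33.66 wt%.
Difference = 13.85 − 33.66 = -19.81 percentage points.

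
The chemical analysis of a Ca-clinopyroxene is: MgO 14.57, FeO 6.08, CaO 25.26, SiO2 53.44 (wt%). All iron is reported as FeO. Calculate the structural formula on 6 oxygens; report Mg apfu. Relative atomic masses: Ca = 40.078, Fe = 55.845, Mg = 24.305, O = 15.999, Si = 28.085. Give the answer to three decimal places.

0.811 Mg apfu

14.57 wt% MgO ÷ 40.304 g/mol = 0.36150 mol, giving 0.36150 Mg and 0.36150 O.
6.08 wt% FeO ÷ 71.844 g/mol = 0.08463 mol, giving 0.08463 Fe and 0.08463 O.
25.26 wt% CaO ÷ 56.077 g/mol = 0.45045 mol, giving 0.45045 Ca and 0.45045 O.
53.44 wt% SiO2 ÷ 60.083 g/mol = 0.88944 mol, giving 0.88944 Si and 1.77888 O.
Oxygen sums to 2.67546; scaling by 6/2.67546 = 2.24261 puts the formula on 6 O.
Mg: 0.36150 × 2.24261 = 0.811 atoms per formula unit.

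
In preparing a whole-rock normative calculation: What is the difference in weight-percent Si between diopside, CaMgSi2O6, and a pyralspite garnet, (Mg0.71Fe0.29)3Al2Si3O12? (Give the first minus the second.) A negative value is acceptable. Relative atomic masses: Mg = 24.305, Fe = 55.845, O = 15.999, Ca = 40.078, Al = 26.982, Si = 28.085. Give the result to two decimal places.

M(CaMgSi2O6) = 216.547 g/mol, so wt% Si = 56.170/216.547 × 100 = 25.94%.
M((Mg0.71Fe0.29)3Al2Si3O12) = 430.562 g/mol, so wt% Si = 84.255/430.562 × 100 = 19.57%.
25.94 − 19.57 = 6.37 pp.

6.37 percentage points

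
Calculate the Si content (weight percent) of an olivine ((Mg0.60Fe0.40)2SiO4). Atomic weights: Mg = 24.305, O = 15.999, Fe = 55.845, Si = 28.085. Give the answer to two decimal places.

16.93 weight percent

Molar mass of (Mg0.60Fe0.40)2SiO4: 1.20*24.305 + 0.80*55.845 + 1*28.085 + 4*15.999 = 165.923 g/mol.
Mass of Si per formula unit: 1 × 28.085 = 28.085 g.
Weight fraction Si = 28.085 / 165.923 = 0.1693.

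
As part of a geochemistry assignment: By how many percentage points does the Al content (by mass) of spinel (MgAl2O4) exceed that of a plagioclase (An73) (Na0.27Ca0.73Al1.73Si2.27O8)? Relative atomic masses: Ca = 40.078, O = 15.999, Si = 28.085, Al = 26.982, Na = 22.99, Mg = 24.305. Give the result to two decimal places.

20.89 percentage points

First mineral: 53.964 g Al in 142.265 g formula = 37.93 wt% Al.
Second mineral: 46.679 g Al in 273.888 g formula = 17.04 wt% Al.
37.93% − 17.04% gives a difference of 20.89 percentage points.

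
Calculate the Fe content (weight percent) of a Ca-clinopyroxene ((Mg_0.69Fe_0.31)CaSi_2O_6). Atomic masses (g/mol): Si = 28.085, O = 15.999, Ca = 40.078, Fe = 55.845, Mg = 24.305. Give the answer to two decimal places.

Molar mass of (Mg_0.69Fe_0.31)CaSi_2O_6: 0.69*24.305 + 0.31*55.845 + 1*40.078 + 2*28.085 + 6*15.999 = 226.324 g/mol.
Mass of Fe per formula unit: 0.31 × 55.845 = 17.312 g.
Weight fraction Fe = 17.312 / 226.324 = 0.0765.

7.65 weight percent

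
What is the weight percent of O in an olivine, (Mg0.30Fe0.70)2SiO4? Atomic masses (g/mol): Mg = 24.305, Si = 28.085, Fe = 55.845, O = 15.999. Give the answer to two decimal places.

Molar mass of (Mg0.30Fe0.70)2SiO4: 0.60·24.305 + 1.40·55.845 + 1·28.085 + 4·15.999 = 184.847 g/mol.
Mass of O per formula unit: 4 × 15.999 = 63.996 g.
Weight fraction O = 63.996 / 184.847 = 0.3462.

34.62 mass %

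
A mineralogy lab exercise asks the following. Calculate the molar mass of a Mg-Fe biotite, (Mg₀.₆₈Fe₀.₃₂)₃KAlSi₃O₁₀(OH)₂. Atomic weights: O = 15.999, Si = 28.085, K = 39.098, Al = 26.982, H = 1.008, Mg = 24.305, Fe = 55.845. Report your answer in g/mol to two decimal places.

447.53 g/mol

M = 2.04*24.305 + 0.96*55.845 + 1*39.098 + 1*26.982 + 3*28.085 + 12*15.999 + 2*1.008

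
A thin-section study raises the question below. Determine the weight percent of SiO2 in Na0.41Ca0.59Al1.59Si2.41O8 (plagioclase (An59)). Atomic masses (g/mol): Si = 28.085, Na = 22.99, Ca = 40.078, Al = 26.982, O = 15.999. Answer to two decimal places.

Formula mass = 271.650 g/mol.
2.41 Si → 2.4100 mol SiO2 per formula unit; M(SiO2) = 60.083, so SiO2 mass = 144.800 g.
144.800/271.650 × 100 = 53.30 wt%.

53.30 wt%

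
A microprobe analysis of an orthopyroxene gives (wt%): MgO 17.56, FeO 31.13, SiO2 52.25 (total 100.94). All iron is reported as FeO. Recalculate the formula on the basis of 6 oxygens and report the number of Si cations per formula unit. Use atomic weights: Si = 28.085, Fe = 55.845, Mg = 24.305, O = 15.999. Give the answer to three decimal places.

MgO: 17.56/40.304 = 0.43569 mol → 0.43569 mol Mg, 0.43569 mol O.
FeO: 31.13/71.844 = 0.43330 mol → 0.43330 mol Fe, 0.43330 mol O.
SiO2: 52.25/60.083 = 0.86963 mol → 0.86963 mol Si, 1.73926 mol O.
Total oxygen = 2.60825 mol. Normalization factor = 6/2.60825 = 2.30039.
Si per 6 O = 0.86963 × 2.30039 = 2.000.

2.000 Si apfu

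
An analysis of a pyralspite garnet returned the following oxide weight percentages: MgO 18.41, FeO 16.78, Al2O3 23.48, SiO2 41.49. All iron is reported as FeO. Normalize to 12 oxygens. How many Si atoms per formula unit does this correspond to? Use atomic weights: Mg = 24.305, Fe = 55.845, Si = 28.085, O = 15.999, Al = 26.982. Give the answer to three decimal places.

MgO (M=40.304): mol = 0.45678; Mg = 0.45678, O = 0.45678.
FeO (M=71.844): mol = 0.23356; Fe = 0.23356, O = 0.23356.
Al2O3 (M=101.961): mol = 0.23028; Al = 0.46056, O = 0.69084.
SiO2 (M=60.083): mol = 0.69054; Si = 0.69054, O = 1.38108.
ΣO = 2.76226; factor = 12/ΣO = 4.34427.
Si apfu = 0.69054 × 4.34427 = 3.000.

3.000 Si apfu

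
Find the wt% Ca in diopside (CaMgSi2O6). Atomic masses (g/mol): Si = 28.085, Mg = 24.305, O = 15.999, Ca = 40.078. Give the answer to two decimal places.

18.51 mass %

Molar mass of CaMgSi2O6: 1×40.078 + 1×24.305 + 2×28.085 + 6×15.999 = 216.547 g/mol.
Mass of Ca per formula unit: 1 × 40.078 = 40.078 g.
Weight fraction Ca = 40.078 / 216.547 = 0.1851.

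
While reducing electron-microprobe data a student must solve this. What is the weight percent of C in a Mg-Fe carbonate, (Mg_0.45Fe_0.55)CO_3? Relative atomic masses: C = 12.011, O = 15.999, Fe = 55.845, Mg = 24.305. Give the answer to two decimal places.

M((Mg_0.45Fe_0.55)CO_3) = 101.660 g/mol.
C contributes 1 × 12.011 = 12.011 g per mole.
12.011/101.660 = 0.1181 → 11.81%.

11.81 weight percent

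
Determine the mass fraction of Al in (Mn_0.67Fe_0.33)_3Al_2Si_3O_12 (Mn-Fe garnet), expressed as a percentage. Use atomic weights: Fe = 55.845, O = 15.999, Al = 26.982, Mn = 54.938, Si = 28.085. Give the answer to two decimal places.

10.88 mass %

M((Mn_0.67Fe_0.33)_3Al_2Si_3O_12) = 495.919 g/mol.
Al contributes 2 × 26.982 = 53.964 g per mole.
53.964/495.919 = 0.1088 → 10.88%.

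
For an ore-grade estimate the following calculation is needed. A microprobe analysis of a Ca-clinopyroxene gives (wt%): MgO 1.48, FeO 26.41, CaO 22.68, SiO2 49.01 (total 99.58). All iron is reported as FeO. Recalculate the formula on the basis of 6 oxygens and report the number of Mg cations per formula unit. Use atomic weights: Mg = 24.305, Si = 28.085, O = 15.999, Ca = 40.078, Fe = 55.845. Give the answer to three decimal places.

1.48 wt% MgO ÷ 40.304 g/mol = 0.03672 mol, giving 0.03672 Mg and 0.03672 O.
26.41 wt% FeO ÷ 71.844 g/mol = 0.36760 mol, giving 0.36760 Fe and 0.36760 O.
22.68 wt% CaO ÷ 56.077 g/mol = 0.40444 mol, giving 0.40444 Ca and 0.40444 O.
49.01 wt% SiO2 ÷ 60.083 g/mol = 0.81570 mol, giving 0.81570 Si and 1.63140 O.
Oxygen sums to 2.44016; scaling by 6/2.44016 = 2.45886 puts the formula on 6 O.
Mg: 0.03672 × 2.45886 = 0.090 atoms per formula unit.

0.090 Mg apfu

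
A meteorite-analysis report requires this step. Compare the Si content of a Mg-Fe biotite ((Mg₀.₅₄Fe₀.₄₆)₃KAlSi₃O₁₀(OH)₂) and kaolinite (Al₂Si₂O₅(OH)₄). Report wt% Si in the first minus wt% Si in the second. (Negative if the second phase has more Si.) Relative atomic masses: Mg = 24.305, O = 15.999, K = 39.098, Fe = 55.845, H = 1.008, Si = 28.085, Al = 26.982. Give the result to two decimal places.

-3.47 percentage points

M((Mg₀.₅₄Fe₀.₄₆)₃KAlSi₃O₁₀(OH)₂) = 460.779 g/mol, so wt% Si = 84.255/460.779 × 100 = 18.29%.
M(Al₂Si₂O₅(OH)₄) = 258.157 g/mol, so wt% Si = 56.170/258.157 × 100 = 21.76%.
18.29 − 21.76 = -3.47 pp.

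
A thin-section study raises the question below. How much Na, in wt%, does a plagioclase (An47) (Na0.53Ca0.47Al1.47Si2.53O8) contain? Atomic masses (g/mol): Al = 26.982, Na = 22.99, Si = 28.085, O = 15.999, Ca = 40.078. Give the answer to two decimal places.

M(Na0.53Ca0.47Al1.47Si2.53O8) = 269.732 g/mol.
Na contributes 0.53 × 22.99 = 12.185 g per mole.
12.185/269.732 = 0.0452 → 4.52%.

4.52 wt%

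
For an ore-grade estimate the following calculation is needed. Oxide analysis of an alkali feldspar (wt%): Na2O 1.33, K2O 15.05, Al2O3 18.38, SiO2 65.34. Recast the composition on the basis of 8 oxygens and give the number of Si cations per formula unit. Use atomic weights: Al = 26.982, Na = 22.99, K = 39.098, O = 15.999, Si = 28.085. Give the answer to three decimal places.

3.003 Si apfu

Na2O: 1.33/61.979 = 0.02146 mol → 0.04292 mol Na, 0.02146 mol O.
K2O: 15.05/94.195 = 0.15977 mol → 0.31954 mol K, 0.15977 mol O.
Al2O3: 18.38/101.961 = 0.18027 mol → 0.36054 mol Al, 0.54081 mol O.
SiO2: 65.34/60.083 = 1.08750 mol → 1.08750 mol Si, 2.17500 mol O.
Total oxygen = 2.89704 mol. Normalization factor = 8/2.89704 = 2.76144.
Si per 8 O = 1.08750 × 2.76144 = 3.003.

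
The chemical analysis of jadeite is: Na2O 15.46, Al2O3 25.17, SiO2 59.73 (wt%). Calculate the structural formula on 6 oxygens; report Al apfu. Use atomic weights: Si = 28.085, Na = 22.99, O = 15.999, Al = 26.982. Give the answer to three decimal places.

Na2O (M=61.979): mol = 0.24944; Na = 0.49888, O = 0.24944.
Al2O3 (M=101.961): mol = 0.24686; Al = 0.49372, O = 0.74058.
SiO2 (M=60.083): mol = 0.99412; Si = 0.99412, O = 1.98824.
ΣO = 2.97826; factor = 6/ΣO = 2.01460.
Al apfu = 0.49372 × 2.01460 = 0.995.

0.995 Al apfu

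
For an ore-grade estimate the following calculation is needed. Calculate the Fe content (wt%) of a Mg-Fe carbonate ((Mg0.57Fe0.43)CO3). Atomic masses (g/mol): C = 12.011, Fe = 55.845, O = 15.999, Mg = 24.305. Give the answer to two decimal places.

M((Mg0.57Fe0.43)CO3) = 97.875 g/mol.
Fe contributes 0.43 × 55.845 = 24.013 g per mole.
24.013/97.875 = 0.2453 → 24.53%.

24.53 wt%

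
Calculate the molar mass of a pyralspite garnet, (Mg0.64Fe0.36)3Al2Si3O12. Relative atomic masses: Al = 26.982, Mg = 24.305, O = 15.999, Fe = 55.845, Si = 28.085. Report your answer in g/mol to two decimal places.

437.19 g/mol

Mg: 1.92 × 24.305 = 46.6656
Fe: 1.08 × 55.845 = 60.3126
Al: 2 × 26.982 = 53.9640
Si: 3 × 28.085 = 84.2550
O: 12 × 15.999 = 191.9880
Summing the contributions gives the formula mass.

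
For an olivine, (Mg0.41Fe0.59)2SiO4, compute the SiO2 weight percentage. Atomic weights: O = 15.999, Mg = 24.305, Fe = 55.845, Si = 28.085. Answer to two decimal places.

33.77 wt%

Molar mass of (Mg0.41Fe0.59)2SiO4 = 0.82*24.305 + 1.18*55.845 + 1*28.085 + 4*15.999 = 177.908 g/mol.
Each formula unit contains 1 Si, equivalent to 1/1 = 1.0000 mol SiO2.
M(SiO2) = 1×28.085 + 2×15.999 = 60.083 g/mol.
Mass of SiO2 per formula unit = 1.0000 × 60.083 = 60.083 g.
SiO2 wt% = 60.083 / 177.908 × 100 = 33.77%.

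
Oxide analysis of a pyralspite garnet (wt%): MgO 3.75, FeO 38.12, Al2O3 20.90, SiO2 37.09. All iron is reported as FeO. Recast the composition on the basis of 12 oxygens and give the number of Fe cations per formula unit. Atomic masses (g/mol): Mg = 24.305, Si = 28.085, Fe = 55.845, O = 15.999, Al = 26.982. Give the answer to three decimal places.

3.75 wt% MgO ÷ 40.304 g/mol = 0.09304 mol, giving 0.09304 Mg and 0.09304 O.
38.12 wt% FeO ÷ 71.844 g/mol = 0.53059 mol, giving 0.53059 Fe and 0.53059 O.
20.90 wt% Al2O3 ÷ 101.961 g/mol = 0.20498 mol, giving 0.40996 Al and 0.61494 O.
37.09 wt% SiO2 ÷ 60.083 g/mol = 0.61731 mol, giving 0.61731 Si and 1.23462 O.
Oxygen sums to 2.47319; scaling by 12/2.47319 = 4.85203 puts the formula on 12 O.
Fe: 0.53059 × 4.85203 = 2.574 atoms per formula unit.

2.574 Fe apfu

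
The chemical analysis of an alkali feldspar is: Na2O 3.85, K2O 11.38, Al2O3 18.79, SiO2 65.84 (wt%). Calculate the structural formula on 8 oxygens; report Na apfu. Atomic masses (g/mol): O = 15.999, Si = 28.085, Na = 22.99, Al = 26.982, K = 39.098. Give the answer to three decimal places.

0.340 Na apfu

3.85 wt% Na2O ÷ 61.979 g/mol = 0.06212 mol, giving 0.12424 Na and 0.06212 O.
11.38 wt% K2O ÷ 94.195 g/mol = 0.12081 mol, giving 0.24162 K and 0.12081 O.
18.79 wt% Al2O3 ÷ 101.961 g/mol = 0.18429 mol, giving 0.36858 Al and 0.55287 O.
65.84 wt% SiO2 ÷ 60.083 g/mol = 1.09582 mol, giving 1.09582 Si and 2.19164 O.
Oxygen sums to 2.92744; scaling by 8/2.92744 = 2.73276 puts the formula on 8 O.
Na: 0.12424 × 2.73276 = 0.340 atoms per formula unit.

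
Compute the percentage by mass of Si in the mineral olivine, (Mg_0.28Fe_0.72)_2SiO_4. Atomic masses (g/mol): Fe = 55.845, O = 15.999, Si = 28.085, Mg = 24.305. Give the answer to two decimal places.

15.09 weight percent

Molar mass of (Mg_0.28Fe_0.72)_2SiO_4: 0.56×24.305 + 1.44×55.845 + 1×28.085 + 4×15.999 = 186.109 g/mol.
Mass of Si per formula unit: 1 × 28.085 = 28.085 g.
Weight fraction Si = 28.085 / 186.109 = 0.1509.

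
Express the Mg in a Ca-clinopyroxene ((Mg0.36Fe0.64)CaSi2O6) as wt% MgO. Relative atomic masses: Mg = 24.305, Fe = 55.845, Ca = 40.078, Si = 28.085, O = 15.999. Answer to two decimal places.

Molar mass of (Mg0.36Fe0.64)CaSi2O6 = 0.36×24.305 + 0.64×55.845 + 1×40.078 + 2×28.085 + 6×15.999 = 236.733 g/mol.
Each formula unit contains 0.36 Mg, equivalent to 0.36/1 = 0.3600 mol MgO.
M(MgO) = 1×24.305 + 1×15.999 = 40.304 g/mol.
Mass of MgO per formula unit = 0.3600 × 40.304 = 14.509 g.
MgO wt% = 14.509 / 236.733 × 100 = 6.13%.

6.13 wt%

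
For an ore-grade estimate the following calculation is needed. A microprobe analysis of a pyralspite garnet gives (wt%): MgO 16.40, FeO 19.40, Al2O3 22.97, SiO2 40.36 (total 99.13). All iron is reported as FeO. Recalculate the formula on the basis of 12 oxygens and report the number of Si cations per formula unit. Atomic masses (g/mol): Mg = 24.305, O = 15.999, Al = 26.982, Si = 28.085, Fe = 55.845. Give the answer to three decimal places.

2.990 Si apfu

MgO (M=40.304): mol = 0.40691; Mg = 0.40691, O = 0.40691.
FeO (M=71.844): mol = 0.27003; Fe = 0.27003, O = 0.27003.
Al2O3 (M=101.961): mol = 0.22528; Al = 0.45056, O = 0.67584.
SiO2 (M=60.083): mol = 0.67174; Si = 0.67174, O = 1.34348.
ΣO = 2.69626; factor = 12/ΣO = 4.45061.
Si apfu = 0.67174 × 4.45061 = 2.990.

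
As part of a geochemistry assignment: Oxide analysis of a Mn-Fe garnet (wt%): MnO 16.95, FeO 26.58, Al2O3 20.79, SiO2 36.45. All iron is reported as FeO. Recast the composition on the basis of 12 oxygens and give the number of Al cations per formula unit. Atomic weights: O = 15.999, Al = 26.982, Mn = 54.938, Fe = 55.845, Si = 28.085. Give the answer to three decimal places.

2.011 Al apfu

MnO (M=70.937): mol = 0.23894; Mn = 0.23894, O = 0.23894.
FeO (M=71.844): mol = 0.36997; Fe = 0.36997, O = 0.36997.
Al2O3 (M=101.961): mol = 0.20390; Al = 0.40780, O = 0.61170.
SiO2 (M=60.083): mol = 0.60666; Si = 0.60666, O = 1.21332.
ΣO = 2.43393; factor = 12/ΣO = 4.93030.
Al apfu = 0.40780 × 4.93030 = 2.011.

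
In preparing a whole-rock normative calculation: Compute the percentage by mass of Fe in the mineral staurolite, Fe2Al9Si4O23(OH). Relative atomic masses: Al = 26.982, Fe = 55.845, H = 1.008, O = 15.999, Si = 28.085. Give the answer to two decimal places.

M(Fe2Al9Si4O23(OH)) = 851.852 g/mol.
Fe contributes 2 × 55.845 = 111.690 g per mole.
111.690/851.852 = 0.1311 → 13.11%.

13.11 wt%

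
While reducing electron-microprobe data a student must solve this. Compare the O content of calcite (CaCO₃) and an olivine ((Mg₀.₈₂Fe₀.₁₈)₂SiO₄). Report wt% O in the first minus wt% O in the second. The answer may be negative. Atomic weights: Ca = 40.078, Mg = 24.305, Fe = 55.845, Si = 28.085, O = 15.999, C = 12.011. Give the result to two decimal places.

First mineral: 47.997 g O in 100.086 g formula = 47.96 wt% O.
Second mineral: 63.996 g O in 152.045 g formula = 42.09 wt% O.
47.96% − 42.09% gives a difference of 5.87 percentage points.

5.87 percentage points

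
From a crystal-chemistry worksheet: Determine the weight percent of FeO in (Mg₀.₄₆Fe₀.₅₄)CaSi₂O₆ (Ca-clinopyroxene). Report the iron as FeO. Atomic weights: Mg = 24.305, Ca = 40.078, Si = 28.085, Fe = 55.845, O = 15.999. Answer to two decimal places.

Molar mass of (Mg₀.₄₆Fe₀.₅₄)CaSi₂O₆ = 0.46*24.305 + 0.54*55.845 + 1*40.078 + 2*28.085 + 6*15.999 = 233.579 g/mol.
Each formula unit contains 0.54 Fe, equivalent to 0.54/1 = 0.5400 mol FeO.
M(FeO) = 1×55.845 + 1×15.999 = 71.844 g/mol.
Mass of FeO per formula unit = 0.5400 × 71.844 = 38.796 g.
FeO wt% = 38.796 / 233.579 × 100 = 16.61%.

16.61 wt%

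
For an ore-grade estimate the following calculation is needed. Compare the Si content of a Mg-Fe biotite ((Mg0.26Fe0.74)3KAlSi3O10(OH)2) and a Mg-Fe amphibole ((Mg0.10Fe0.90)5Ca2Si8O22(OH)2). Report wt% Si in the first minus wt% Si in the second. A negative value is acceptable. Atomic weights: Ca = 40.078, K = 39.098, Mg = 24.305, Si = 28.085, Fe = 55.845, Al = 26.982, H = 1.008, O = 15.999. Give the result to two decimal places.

Si in (Mg0.26Fe0.74)3KAlSi3O10(OH)2: molar mass 487.273 g/mol; 3×28.085 = 84.255 g → 17.29 wt%.
Si in (Mg0.10Fe0.90)5Ca2Si8O22(OH)2: molar mass 954.283 g/mol; 8×28.085 = 224.680 g → 23.54 wt%.
Difference = 17.29 − 23.54 = -6.25 percentage points.

-6.25 percentage points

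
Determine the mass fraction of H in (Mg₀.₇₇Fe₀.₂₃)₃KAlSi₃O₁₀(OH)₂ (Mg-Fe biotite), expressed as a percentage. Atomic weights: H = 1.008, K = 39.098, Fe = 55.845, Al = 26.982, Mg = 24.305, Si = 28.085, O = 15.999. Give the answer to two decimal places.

0.46 wt%

Formula mass = 2.31·24.305 + 0.69·55.845 + 1·39.098 + 1·26.982 + 3·28.085 + 12·15.999 + 2·1.008 = 439.017 g/mol, of which 2.016 g is H.
So H makes up 2.016/439.017 = 0.0046 of the mass, i.e. 0.46%.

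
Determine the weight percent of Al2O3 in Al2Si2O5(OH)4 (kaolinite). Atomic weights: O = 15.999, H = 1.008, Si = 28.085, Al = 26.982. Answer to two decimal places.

Molar mass of Al2Si2O5(OH)4 = 2×26.982 + 2×28.085 + 9×15.999 + 4×1.008 = 258.157 g/mol.
Each formula unit contains 2 Al, equivalent to 2/2 = 1.0000 mol Al2O3.
M(Al2O3) = 2×26.982 + 3×15.999 = 101.961 g/mol.
Mass of Al2O3 per formula unit = 1.0000 × 101.961 = 101.961 g.
Al2O3 wt% = 101.961 / 258.157 × 100 = 39.50%.

39.50 wt%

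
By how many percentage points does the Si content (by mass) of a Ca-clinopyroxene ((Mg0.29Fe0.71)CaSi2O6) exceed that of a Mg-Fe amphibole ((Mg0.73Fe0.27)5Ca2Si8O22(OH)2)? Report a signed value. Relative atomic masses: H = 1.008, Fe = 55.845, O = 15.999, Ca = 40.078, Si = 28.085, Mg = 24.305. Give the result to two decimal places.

Si in (Mg0.29Fe0.71)CaSi2O6: molar mass 238.940 g/mol; 2×28.085 = 56.170 g → 23.51 wt%.
Si in (Mg0.73Fe0.27)5Ca2Si8O22(OH)2: molar mass 854.932 g/mol; 8×28.085 = 224.680 g → 26.28 wt%.
Difference = 23.51 − 26.28 = -2.77 percentage points.

-2.77 percentage points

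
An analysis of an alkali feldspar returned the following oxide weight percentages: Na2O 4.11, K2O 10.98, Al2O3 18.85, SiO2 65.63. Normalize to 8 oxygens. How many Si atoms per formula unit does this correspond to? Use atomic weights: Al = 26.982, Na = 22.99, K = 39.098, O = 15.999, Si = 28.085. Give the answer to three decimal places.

4.11 wt% Na2O ÷ 61.979 g/mol = 0.06631 mol, giving 0.13262 Na and 0.06631 O.
10.98 wt% K2O ÷ 94.195 g/mol = 0.11657 mol, giving 0.23314 K and 0.11657 O.
18.85 wt% Al2O3 ÷ 101.961 g/mol = 0.18487 mol, giving 0.36974 Al and 0.55461 O.
65.63 wt% SiO2 ÷ 60.083 g/mol = 1.09232 mol, giving 1.09232 Si and 2.18464 O.
Oxygen sums to 2.92213; scaling by 8/2.92213 = 2.73773 puts the formula on 8 O.
Si: 1.09232 × 2.73773 = 2.990 atoms per formula unit.

2.990 Si apfu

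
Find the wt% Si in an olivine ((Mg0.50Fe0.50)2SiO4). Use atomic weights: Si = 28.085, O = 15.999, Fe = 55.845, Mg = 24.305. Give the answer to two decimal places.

16.31 weight percent

Formula mass = 1*24.305 + 1*55.845 + 1*28.085 + 4*15.999 = 172.231 g/mol, of which 28.085 g is Si.
So Si makes up 28.085/172.231 = 0.1631 of the mass, i.e. 16.31%.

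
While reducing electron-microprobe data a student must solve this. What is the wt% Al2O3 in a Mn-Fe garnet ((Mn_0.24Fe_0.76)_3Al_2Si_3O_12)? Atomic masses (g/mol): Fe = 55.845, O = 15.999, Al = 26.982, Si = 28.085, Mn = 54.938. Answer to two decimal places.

20.51 wt%

Molar mass of (Mn_0.24Fe_0.76)_3Al_2Si_3O_12 = 0.72*54.938 + 2.28*55.845 + 2*26.982 + 3*28.085 + 12*15.999 = 497.089 g/mol.
Each formula unit contains 2 Al, equivalent to 2/2 = 1.0000 mol Al2O3.
M(Al2O3) = 2×26.982 + 3×15.999 = 101.961 g/mol.
Mass of Al2O3 per formula unit = 1.0000 × 101.961 = 101.961 g.
Al2O3 wt% = 101.961 / 497.089 × 100 = 20.51%.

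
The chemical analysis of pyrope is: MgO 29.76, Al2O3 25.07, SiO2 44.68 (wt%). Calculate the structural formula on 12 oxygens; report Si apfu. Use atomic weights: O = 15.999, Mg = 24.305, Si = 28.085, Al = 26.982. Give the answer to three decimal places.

3.011 Si apfu

29.76 wt% MgO ÷ 40.304 g/mol = 0.73839 mol, giving 0.73839 Mg and 0.73839 O.
25.07 wt% Al2O3 ÷ 101.961 g/mol = 0.24588 mol, giving 0.49176 Al and 0.73764 O.
44.68 wt% SiO2 ÷ 60.083 g/mol = 0.74364 mol, giving 0.74364 Si and 1.48728 O.
Oxygen sums to 2.96331; scaling by 12/2.96331 = 4.04953 puts the formula on 12 O.
Si: 0.74364 × 4.04953 = 3.011 atoms per formula unit.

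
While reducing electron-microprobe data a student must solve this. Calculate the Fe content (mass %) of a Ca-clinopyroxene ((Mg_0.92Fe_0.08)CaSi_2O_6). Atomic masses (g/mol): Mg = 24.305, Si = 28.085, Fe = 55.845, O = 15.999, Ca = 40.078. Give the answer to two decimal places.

Molar mass of (Mg_0.92Fe_0.08)CaSi_2O_6: 0.92×24.305 + 0.08×55.845 + 1×40.078 + 2×28.085 + 6×15.999 = 219.070 g/mol.
Mass of Fe per formula unit: 0.08 × 55.845 = 4.468 g.
Weight fraction Fe = 4.468 / 219.070 = 0.0204.

2.04 mass %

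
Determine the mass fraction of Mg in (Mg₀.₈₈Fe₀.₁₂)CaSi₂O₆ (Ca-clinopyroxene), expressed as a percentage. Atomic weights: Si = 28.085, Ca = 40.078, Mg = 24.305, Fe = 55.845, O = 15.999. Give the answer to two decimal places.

M((Mg₀.₈₈Fe₀.₁₂)CaSi₂O₆) = 220.332 g/mol.
Mg contributes 0.88 × 24.305 = 21.388 g per mole.
21.388/220.332 = 0.0971 → 9.71%.

9.71 wt%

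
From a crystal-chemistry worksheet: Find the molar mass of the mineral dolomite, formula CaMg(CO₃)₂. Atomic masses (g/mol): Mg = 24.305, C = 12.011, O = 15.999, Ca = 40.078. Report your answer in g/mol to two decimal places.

M = 1×40.078 + 1×24.305 + 2×12.011 + 6×15.999

184.40 g/mol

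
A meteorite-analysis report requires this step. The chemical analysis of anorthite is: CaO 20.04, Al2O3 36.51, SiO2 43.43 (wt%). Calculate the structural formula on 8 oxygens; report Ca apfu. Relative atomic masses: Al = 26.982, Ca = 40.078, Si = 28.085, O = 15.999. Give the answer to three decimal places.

0.994 Ca apfu

CaO: 20.04/56.077 = 0.35737 mol → 0.35737 mol Ca, 0.35737 mol O.
Al2O3: 36.51/101.961 = 0.35808 mol → 0.71616 mol Al, 1.07424 mol O.
SiO2: 43.43/60.083 = 0.72283 mol → 0.72283 mol Si, 1.44566 mol O.
Total oxygen = 2.87727 mol. Normalization factor = 8/2.87727 = 2.78041.
Ca per 8 O = 0.35737 × 2.78041 = 0.994.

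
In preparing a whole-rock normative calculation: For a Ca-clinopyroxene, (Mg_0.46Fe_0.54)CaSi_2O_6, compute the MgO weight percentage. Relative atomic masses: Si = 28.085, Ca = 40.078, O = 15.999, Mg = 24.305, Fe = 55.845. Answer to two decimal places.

M((Mg_0.46Fe_0.54)CaSi_2O_6) = 233.579 g/mol; M(MgO) = 40.304 g/mol.
Moles MgO per formula unit = 0.46 Mg ÷ 1 = 0.4600.
MgO fraction = (0.4600 × 40.304) / 233.579 = 18.540/233.579 = 0.0794.

7.94 wt%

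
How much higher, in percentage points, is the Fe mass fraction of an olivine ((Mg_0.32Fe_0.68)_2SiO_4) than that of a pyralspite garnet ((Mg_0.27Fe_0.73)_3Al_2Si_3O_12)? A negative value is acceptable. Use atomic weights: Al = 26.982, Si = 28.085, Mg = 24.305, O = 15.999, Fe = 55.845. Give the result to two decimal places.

15.47 percentage points

Fe in (Mg_0.32Fe_0.68)_2SiO_4: molar mass 183.585 g/mol; 1.36×55.845 = 75.949 g → 41.37 wt%.
Fe in (Mg_0.27Fe_0.73)_3Al_2Si_3O_12: molar mass 472.195 g/mol; 2.19×55.845 = 122.301 g → 25.90 wt%.
Difference = 41.37 − 25.90 = 15.47 percentage points.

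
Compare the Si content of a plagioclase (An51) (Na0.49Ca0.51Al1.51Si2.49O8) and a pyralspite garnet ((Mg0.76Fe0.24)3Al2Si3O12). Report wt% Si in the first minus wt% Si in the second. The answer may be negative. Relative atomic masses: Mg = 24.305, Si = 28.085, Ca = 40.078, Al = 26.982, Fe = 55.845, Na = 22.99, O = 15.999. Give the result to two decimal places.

First mineral: 69.932 g Si in 270.371 g formula = 25.87 wt% Si.
Second mineral: 84.255 g Si in 425.831 g formula = 19.79 wt% Si.
25.87% − 19.79% gives a difference of 6.08 percentage points.

6.08 percentage points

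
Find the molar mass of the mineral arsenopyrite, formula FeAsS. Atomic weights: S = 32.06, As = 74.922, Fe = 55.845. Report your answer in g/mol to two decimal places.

The formula mass is the sum 1(55.845) + 1(74.922) + 1(32.06).

162.83 g/mol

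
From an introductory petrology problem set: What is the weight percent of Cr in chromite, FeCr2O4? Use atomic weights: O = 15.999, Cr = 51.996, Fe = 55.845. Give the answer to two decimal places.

Formula mass = 1*55.845 + 2*51.996 + 4*15.999 = 223.833 g/mol, of which 103.992 g is Cr.
So Cr makes up 103.992/223.833 = 0.4646 of the mass, i.e. 46.46%.

46.46 wt%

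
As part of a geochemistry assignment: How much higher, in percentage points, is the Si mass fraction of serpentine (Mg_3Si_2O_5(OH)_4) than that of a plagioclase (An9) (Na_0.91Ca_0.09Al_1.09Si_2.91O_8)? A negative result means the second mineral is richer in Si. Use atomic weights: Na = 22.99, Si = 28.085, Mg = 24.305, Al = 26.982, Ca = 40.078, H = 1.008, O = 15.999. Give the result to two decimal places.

M(Mg_3Si_2O_5(OH)_4) = 277.108 g/mol, so wt% Si = 56.170/277.108 × 100 = 20.27%.
M(Na_0.91Ca_0.09Al_1.09Si_2.91O_8) = 263.658 g/mol, so wt% Si = 81.727/263.658 × 100 = 31.00%.
20.27 − 31.00 = -10.73 pp.

-10.73 percentage points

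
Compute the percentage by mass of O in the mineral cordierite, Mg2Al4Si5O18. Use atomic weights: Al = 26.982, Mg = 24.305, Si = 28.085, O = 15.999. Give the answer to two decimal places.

49.23 mass %

Formula mass = 2×24.305 + 4×26.982 + 5×28.085 + 18×15.999 = 584.945 g/mol, of which 287.982 g is O.
So O makes up 287.982/584.945 = 0.4923 of the mass, i.e. 49.23%.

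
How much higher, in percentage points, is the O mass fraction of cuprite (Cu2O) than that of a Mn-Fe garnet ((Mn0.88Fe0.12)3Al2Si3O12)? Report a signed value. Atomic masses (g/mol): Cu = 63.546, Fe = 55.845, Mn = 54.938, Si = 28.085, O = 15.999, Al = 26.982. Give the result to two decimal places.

O in Cu2O: molar mass 143.091 g/mol; 1×15.999 = 15.999 g → 11.18 wt%.
O in (Mn0.88Fe0.12)3Al2Si3O12: molar mass 495.348 g/mol; 12×15.999 = 191.988 g → 38.76 wt%.
Difference = 11.18 − 38.76 = -27.58 percentage points.

-27.58 percentage points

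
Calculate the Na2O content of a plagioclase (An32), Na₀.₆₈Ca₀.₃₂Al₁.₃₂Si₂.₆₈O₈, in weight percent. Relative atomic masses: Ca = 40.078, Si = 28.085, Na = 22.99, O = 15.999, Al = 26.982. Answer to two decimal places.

Molar mass of Na₀.₆₈Ca₀.₃₂Al₁.₃₂Si₂.₆₈O₈ = 0.68*22.99 + 0.32*40.078 + 1.32*26.982 + 2.68*28.085 + 8*15.999 = 267.334 g/mol.
Each formula unit contains 0.68 Na, equivalent to 0.68/2 = 0.3400 mol Na2O.
M(Na2O) = 2×22.99 + 1×15.999 = 61.979 g/mol.
Mass of Na2O per formula unit = 0.3400 × 61.979 = 21.073 g.
Na2O wt% = 21.073 / 267.334 × 100 = 7.88%.

7.88 wt%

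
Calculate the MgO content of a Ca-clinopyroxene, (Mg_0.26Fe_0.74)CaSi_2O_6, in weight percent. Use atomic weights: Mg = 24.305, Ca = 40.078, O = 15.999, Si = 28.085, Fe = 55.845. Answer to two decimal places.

Formula mass = 239.887 g/mol.
0.26 Mg → 0.2600 mol MgO per formula unit; M(MgO) = 40.304, so MgO mass = 10.479 g.
10.479/239.887 × 100 = 4.37 wt%.

4.37 wt%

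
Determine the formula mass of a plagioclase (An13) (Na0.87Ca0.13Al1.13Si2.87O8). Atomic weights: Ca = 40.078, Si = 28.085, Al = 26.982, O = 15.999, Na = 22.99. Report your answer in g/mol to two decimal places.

The formula mass is the sum 0.87*22.99 + 0.13*40.078 + 1.13*26.982 + 2.87*28.085 + 8*15.999.

264.30 g/mol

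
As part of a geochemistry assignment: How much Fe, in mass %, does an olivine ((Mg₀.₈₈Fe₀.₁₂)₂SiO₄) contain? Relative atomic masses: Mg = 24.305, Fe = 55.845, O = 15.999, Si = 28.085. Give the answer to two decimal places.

M((Mg₀.₈₈Fe₀.₁₂)₂SiO₄) = 148.261 g/mol.
Fe contributes 0.24 × 55.845 = 13.403 g per mole.
13.403/148.261 = 0.0904 → 9.04%.

9.04 mass %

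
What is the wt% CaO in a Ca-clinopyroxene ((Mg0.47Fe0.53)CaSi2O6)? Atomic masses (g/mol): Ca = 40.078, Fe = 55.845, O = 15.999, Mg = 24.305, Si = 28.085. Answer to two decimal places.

Molar mass of (Mg0.47Fe0.53)CaSi2O6 = 0.47×24.305 + 0.53×55.845 + 1×40.078 + 2×28.085 + 6×15.999 = 233.263 g/mol.
Each formula unit contains 1 Ca, equivalent to 1/1 = 1.0000 mol CaO.
M(CaO) = 1×40.078 + 1×15.999 = 56.077 g/mol.
Mass of CaO per formula unit = 1.0000 × 56.077 = 56.077 g.
CaO wt% = 56.077 / 233.263 × 100 = 24.04%.

24.04 wt%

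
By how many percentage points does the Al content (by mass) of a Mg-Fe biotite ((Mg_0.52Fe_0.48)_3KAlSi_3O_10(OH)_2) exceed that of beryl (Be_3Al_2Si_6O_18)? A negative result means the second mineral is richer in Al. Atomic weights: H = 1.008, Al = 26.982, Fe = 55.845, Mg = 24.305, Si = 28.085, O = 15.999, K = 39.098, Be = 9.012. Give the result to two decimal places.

M((Mg_0.52Fe_0.48)_3KAlSi_3O_10(OH)_2) = 462.672 g/mol, so wt% Al = 26.982/462.672 × 100 = 5.83%.
M(Be_3Al_2Si_6O_18) = 537.492 g/mol, so wt% Al = 53.964/537.492 × 100 = 10.04%.
5.83 − 10.04 = -4.21 pp.

-4.21 percentage points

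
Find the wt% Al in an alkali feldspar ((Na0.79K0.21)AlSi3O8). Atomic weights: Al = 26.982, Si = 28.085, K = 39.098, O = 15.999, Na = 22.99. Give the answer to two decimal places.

10.16 weight percent

Molar mass of (Na0.79K0.21)AlSi3O8: 0.79·22.99 + 0.21·39.098 + 1·26.982 + 3·28.085 + 8·15.999 = 265.602 g/mol.
Mass of Al per formula unit: 1 × 26.982 = 26.982 g.
Weight fraction Al = 26.982 / 265.602 = 0.1016.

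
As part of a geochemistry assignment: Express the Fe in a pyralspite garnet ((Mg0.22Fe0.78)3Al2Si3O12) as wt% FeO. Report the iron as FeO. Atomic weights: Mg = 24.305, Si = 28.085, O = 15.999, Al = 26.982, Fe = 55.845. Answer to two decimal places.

35.25 wt%

Molar mass of (Mg0.22Fe0.78)3Al2Si3O12 = 0.66*24.305 + 2.34*55.845 + 2*26.982 + 3*28.085 + 12*15.999 = 476.926 g/mol.
Each formula unit contains 2.34 Fe, equivalent to 2.34/1 = 2.3400 mol FeO.
M(FeO) = 1×55.845 + 1×15.999 = 71.844 g/mol.
Mass of FeO per formula unit = 2.3400 × 71.844 = 168.115 g.
FeO wt% = 168.115 / 476.926 × 100 = 35.25%.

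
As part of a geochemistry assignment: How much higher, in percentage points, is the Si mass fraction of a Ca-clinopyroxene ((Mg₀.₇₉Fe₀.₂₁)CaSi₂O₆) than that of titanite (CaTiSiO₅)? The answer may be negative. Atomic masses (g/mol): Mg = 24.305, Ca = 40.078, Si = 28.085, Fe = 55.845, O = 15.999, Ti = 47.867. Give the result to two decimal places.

Si in (Mg₀.₇₉Fe₀.₂₁)CaSi₂O₆: molar mass 223.170 g/mol; 2×28.085 = 56.170 g → 25.17 wt%.
Si in CaTiSiO₅: molar mass 196.025 g/mol; 1×28.085 = 28.085 g → 14.33 wt%.
Difference = 25.17 − 14.33 = 10.84 percentage points.

10.84 percentage points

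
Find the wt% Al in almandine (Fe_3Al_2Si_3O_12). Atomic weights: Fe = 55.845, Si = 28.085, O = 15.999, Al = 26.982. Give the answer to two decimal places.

10.84 weight percent

Molar mass of Fe_3Al_2Si_3O_12: 3*55.845 + 2*26.982 + 3*28.085 + 12*15.999 = 497.742 g/mol.
Mass of Al per formula unit: 2 × 26.982 = 53.964 g.
Weight fraction Al = 53.964 / 497.742 = 0.1084.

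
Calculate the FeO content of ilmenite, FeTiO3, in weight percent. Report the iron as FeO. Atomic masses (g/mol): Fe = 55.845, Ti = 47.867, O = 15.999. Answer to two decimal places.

Molar mass of FeTiO3 = 1·55.845 + 1·47.867 + 3·15.999 = 151.709 g/mol.
Each formula unit contains 1 Fe, equivalent to 1/1 = 1.0000 mol FeO.
M(FeO) = 1×55.845 + 1×15.999 = 71.844 g/mol.
Mass of FeO per formula unit = 1.0000 × 71.844 = 71.844 g.
FeO wt% = 71.844 / 151.709 × 100 = 47.36%.

47.36 wt%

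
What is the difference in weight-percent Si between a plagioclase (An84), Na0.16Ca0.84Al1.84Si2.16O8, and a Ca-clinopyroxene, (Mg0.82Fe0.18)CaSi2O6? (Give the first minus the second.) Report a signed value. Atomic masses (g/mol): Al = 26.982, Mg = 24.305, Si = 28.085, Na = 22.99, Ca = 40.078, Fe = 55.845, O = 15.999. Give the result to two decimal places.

-3.27 percentage points

First mineral: 60.664 g Si in 275.646 g formula = 22.01 wt% Si.
Second mineral: 56.170 g Si in 222.224 g formula = 25.28 wt% Si.
22.01% − 25.28% gives a difference of -3.27 percentage points.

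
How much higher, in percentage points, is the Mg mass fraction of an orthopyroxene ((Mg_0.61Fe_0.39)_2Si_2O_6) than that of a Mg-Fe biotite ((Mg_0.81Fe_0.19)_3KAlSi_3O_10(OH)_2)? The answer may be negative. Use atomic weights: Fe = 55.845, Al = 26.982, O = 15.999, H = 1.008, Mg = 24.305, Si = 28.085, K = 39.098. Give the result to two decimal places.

M((Mg_0.61Fe_0.39)_2Si_2O_6) = 225.375 g/mol, so wt% Mg = 29.652/225.375 × 100 = 13.16%.
M((Mg_0.81Fe_0.19)_3KAlSi_3O_10(OH)_2) = 435.232 g/mol, so wt% Mg = 59.061/435.232 × 100 = 13.57%.
13.16 − 13.57 = -0.41 pp.

-0.41 percentage points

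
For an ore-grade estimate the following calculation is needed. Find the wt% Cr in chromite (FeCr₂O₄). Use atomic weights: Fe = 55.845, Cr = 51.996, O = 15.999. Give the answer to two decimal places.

46.46 mass %

M(FeCr₂O₄) = 223.833 g/mol.
Cr contributes 2 × 51.996 = 103.992 g per mole.
103.992/223.833 = 0.4646 → 46.46%.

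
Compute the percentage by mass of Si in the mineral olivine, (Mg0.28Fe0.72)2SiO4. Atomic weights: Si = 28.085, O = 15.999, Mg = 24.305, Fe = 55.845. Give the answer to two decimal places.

15.09 mass %

Formula mass = 0.56*24.305 + 1.44*55.845 + 1*28.085 + 4*15.999 = 186.109 g/mol, of which 28.085 g is Si.
So Si makes up 28.085/186.109 = 0.1509 of the mass, i.e. 15.09%.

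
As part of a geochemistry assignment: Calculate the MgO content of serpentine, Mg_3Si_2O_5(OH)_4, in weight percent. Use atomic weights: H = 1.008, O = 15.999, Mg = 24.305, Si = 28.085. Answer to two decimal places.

M(Mg_3Si_2O_5(OH)_4) = 277.108 g/mol; M(MgO) = 40.304 g/mol.
Moles MgO per formula unit = 3 Mg ÷ 1 = 3.0000.
MgO fraction = (3.0000 × 40.304) / 277.108 = 120.912/277.108 = 0.4363.

43.63 wt%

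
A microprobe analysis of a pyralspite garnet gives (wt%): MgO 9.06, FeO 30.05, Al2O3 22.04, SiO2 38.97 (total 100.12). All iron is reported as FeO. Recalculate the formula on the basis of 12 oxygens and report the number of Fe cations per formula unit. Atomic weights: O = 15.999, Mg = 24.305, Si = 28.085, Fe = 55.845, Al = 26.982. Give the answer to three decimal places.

1.939 Fe apfu

9.06 wt% MgO ÷ 40.304 g/mol = 0.22479 mol, giving 0.22479 Mg and 0.22479 O.
30.05 wt% FeO ÷ 71.844 g/mol = 0.41827 mol, giving 0.41827 Fe and 0.41827 O.
22.04 wt% Al2O3 ÷ 101.961 g/mol = 0.21616 mol, giving 0.43232 Al and 0.64848 O.
38.97 wt% SiO2 ÷ 60.083 g/mol = 0.64860 mol, giving 0.64860 Si and 1.29720 O.
Oxygen sums to 2.58874; scaling by 12/2.58874 = 4.63546 puts the formula on 12 O.
Fe: 0.41827 × 4.63546 = 1.939 atoms per formula unit.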